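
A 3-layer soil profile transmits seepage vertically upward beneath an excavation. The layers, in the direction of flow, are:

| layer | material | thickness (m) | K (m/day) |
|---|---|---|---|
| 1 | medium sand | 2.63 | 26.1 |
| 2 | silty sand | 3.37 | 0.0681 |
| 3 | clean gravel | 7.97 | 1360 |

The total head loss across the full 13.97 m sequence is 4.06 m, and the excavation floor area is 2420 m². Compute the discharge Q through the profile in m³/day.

Flow is perpendicular to layering, so the layers act in series and the equivalent K is the thickness-weighted harmonic mean.
Total thickness L = 2.63 + 3.37 + 7.97 = 13.97 m.
Σ(b_i/K_i) = 2.63/26.1 + 3.37/0.0681 + 7.97/1360 = 49.59 d.
K_eq = L / Σ(b_i/K_i) = 13.97 / 49.59 = 0.2817 m/day.
Q = K_eq · A · (Δh/L) = 0.2817 × 2420 × (4.06/13.97) = 198.1 m³/day.

198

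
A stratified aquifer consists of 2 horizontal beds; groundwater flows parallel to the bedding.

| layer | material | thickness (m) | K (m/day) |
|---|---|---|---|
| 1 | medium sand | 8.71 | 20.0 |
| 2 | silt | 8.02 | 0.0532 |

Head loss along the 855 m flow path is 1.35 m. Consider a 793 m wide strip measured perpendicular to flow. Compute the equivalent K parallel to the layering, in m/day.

10.4

Flow is parallel to layering, so each bed carries its own Darcy discharge and the transmissivities add.
Σ(K_i·b_i) = 20.0×8.71 + 0.0532×8.02 = 174.6 m²/day.
Total thickness b = 16.73 m, so K_eq = Σ(K_i·b_i)/b = 10.44 m/day.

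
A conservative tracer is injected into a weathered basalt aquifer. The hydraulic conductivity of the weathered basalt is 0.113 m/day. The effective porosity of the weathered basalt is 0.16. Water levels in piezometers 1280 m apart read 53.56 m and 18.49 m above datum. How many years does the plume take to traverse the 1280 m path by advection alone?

181

Hydraulic gradient i = (53.56 − 18.49) / 1280 = 35.07 / 1280 = 0.02740.
Darcy flux q = K · i = 0.1130 × 0.02740 = 0.003096 m/day.
Seepage velocity v = q / n_e = 0.003096 / 0.16 = 0.01935 m/day.
Travel time t = L / v = 1280 / 0.01935 = 66149 days = 181.1 years.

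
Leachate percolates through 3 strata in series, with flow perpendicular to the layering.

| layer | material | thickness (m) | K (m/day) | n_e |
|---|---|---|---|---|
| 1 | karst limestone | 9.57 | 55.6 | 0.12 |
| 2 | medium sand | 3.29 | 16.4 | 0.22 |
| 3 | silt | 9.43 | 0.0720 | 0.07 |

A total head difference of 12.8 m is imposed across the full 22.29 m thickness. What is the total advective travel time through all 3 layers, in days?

26.0

With flow normal to the layers, continuity requires the same specific discharge q through every layer.
Σ(b_i/K_i) = 9.57/55.6 + 3.29/16.4 + 9.43/0.0720 = 131.3 d.
q = Δh / Σ(b_i/K_i) = 12.8 / 131.3 = 0.09745 m/day.
In each layer the seepage velocity is v_i = q/n_i, so the layer transit time is t_i = b_i·n_i / q:
  layer 1 (karst limestone): t_1 = 9.57 × 0.12 / 0.09745 = 11.78 d
  layer 2 (medium sand): t_2 = 3.29 × 0.22 / 0.09745 = 7.427 d
  layer 3 (silt): t_3 = 9.43 × 0.07 / 0.09745 = 6.774 d
Total t = Σ t_i = 25.98 days.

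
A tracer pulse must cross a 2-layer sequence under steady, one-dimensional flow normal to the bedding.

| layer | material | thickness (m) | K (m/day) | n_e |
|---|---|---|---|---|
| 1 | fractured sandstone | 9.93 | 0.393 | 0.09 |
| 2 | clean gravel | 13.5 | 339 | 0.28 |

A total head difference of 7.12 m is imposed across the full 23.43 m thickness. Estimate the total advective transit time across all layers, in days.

16.6

With flow normal to the layers, continuity requires the same specific discharge q through every layer.
Σ(b_i/K_i) = 9.93/0.393 + 13.5/339 = 25.31 d.
q = Δh / Σ(b_i/K_i) = 7.12 / 25.31 = 0.2813 m/day.
In each layer the seepage velocity is v_i = q/n_i, so the layer transit time is t_i = b_i·n_i / q:
  layer 1 (fractured sandstone): t_1 = 9.93 × 0.09 / 0.2813 = 3.177 d
  layer 2 (clean gravel): t_2 = 13.5 × 0.28 / 0.2813 = 13.44 d
Total t = Σ t_i = 16.61 days.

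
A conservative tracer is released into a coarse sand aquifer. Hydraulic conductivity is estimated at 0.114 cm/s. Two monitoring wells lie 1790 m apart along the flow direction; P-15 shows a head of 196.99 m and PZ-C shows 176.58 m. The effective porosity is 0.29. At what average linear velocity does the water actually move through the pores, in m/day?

3.87

Convert K: 0.114 cm/s × 864 = 98.50 m/day.
Hydraulic gradient i = (196.99 − 176.58) / 1790 = 20.41 / 1790 = 0.01140.
Darcy flux q = K · i = 98.50 × 0.01140 = 1.123 m/day.
Seepage velocity v = q / n_e = 1.123 / 0.29 = 3.873 m/day.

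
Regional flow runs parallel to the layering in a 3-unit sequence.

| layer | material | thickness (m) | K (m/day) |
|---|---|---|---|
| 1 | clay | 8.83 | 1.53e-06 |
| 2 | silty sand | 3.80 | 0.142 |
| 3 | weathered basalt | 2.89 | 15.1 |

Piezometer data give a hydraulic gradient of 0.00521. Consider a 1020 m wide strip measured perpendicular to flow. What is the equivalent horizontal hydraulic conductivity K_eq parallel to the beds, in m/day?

Flow is parallel to layering, so each bed carries its own Darcy discharge and the transmissivities add.
Σ(K_i·b_i) = 1.53e-06×8.83 + 0.142×3.80 + 15.1×2.89 = 44.18 m²/day.
Total thickness b = 15.52 m, so K_eq = Σ(K_i·b_i)/b = 2.847 m/day.

2.85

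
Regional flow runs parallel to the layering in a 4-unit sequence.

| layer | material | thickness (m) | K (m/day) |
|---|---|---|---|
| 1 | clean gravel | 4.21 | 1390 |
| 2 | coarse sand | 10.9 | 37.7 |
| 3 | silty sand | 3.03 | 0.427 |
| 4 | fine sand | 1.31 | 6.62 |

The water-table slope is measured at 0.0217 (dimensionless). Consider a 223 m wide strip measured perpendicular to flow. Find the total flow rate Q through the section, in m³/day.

Flow is parallel to layering, so each bed carries its own Darcy discharge and the transmissivities add.
Σ(K_i·b_i) = 1390×4.21 + 37.7×10.9 + 0.427×3.03 + 6.62×1.31 = 6273 m²/day.
Hydraulic gradient i = 0.0217.
Q = Σ(K_i·b_i) · W · i = 6273 × 223 × 0.02170 = 30355 m³/day.

30400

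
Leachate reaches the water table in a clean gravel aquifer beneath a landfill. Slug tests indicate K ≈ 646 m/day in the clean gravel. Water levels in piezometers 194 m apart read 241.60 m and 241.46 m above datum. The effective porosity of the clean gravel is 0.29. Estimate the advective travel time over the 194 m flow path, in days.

Hydraulic gradient i = (241.60 − 241.46) / 194 = 0.14 / 194 = 0.0007216.
Darcy flux q = K · i = 646.0 × 0.0007216 = 0.4662 m/day.
Seepage velocity v = q / n_e = 0.4662 / 0.29 = 1.608 m/day.
Travel time t = L / v = 194 / 1.608 = 120.7 days.

121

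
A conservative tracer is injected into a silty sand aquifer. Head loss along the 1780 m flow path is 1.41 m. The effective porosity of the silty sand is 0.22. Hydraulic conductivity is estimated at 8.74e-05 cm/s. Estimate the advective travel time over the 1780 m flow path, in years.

17900

Convert K: 8.74e-05 cm/s × 864 = 0.07551 m/day.
Hydraulic gradient i = Δh / L = 1.41 / 1780 = 0.0007921.
Darcy flux q = K · i = 0.07551 × 0.0007921 = 5.982e-05 m/day.
Seepage velocity v = q / n_e = 5.982e-05 / 0.22 = 0.0002719 m/day.
Travel time t = L / v = 1780 / 0.0002719 = 6.547e+06 days = 17924 years.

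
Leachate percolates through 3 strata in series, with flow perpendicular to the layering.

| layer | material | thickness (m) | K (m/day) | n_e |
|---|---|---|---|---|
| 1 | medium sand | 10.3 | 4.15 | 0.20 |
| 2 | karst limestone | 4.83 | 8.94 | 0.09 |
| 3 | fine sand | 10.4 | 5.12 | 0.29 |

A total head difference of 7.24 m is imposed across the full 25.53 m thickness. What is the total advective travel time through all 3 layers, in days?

With flow normal to the layers, continuity requires the same specific discharge q through every layer.
Σ(b_i/K_i) = 10.3/4.15 + 4.83/8.94 + 10.4/5.12 = 5.053 d.
q = Δh / Σ(b_i/K_i) = 7.24 / 5.053 = 1.433 m/day.
In each layer the seepage velocity is v_i = q/n_i, so the layer transit time is t_i = b_i·n_i / q:
  layer 1 (medium sand): t_1 = 10.3 × 0.20 / 1.433 = 1.438 d
  layer 2 (karst limestone): t_2 = 4.83 × 0.09 / 1.433 = 0.3034 d
  layer 3 (fine sand): t_3 = 10.4 × 0.29 / 1.433 = 2.105 d
Total t = Σ t_i = 3.846 days.

3.85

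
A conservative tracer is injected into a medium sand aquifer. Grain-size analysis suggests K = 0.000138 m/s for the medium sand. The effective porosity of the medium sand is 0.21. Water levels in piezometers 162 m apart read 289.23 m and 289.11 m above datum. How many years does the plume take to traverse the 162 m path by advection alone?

Convert K: 0.000138 m/s × 86400 = 11.92 m/day.
Hydraulic gradient i = (289.23 − 289.11) / 162 = 0.12 / 162 = 0.0007407.
Darcy flux q = K · i = 11.92 × 0.0007407 = 0.008832 m/day.
Seepage velocity v = q / n_e = 0.008832 / 0.21 = 0.04206 m/day.
Travel time t = L / v = 162 / 0.04206 = 3852 days = 10.55 years.

10.5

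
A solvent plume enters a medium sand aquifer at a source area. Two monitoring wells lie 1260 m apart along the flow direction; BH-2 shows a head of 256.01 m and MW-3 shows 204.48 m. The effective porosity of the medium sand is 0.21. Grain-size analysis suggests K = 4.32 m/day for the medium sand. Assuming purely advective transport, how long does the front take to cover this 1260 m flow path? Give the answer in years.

Hydraulic gradient i = (256.01 − 204.48) / 1260 = 51.53 / 1260 = 0.04090.
Darcy flux q = K · i = 4.320 × 0.04090 = 0.1767 m/day.
Seepage velocity v = q / n_e = 0.1767 / 0.21 = 0.8413 m/day.
Travel time t = L / v = 1260 / 0.8413 = 1498 days = 4.100 years.

4.10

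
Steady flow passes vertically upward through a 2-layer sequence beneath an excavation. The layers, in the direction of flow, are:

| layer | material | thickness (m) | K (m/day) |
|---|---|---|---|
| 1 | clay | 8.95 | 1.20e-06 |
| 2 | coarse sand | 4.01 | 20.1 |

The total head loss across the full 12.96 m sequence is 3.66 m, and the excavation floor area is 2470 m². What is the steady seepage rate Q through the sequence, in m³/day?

0.00121

Flow is perpendicular to layering, so the layers act in series and the equivalent K is the thickness-weighted harmonic mean.
Total thickness L = 8.95 + 4.01 = 12.96 m.
Σ(b_i/K_i) = 8.95/1.20e-06 + 4.01/20.1 = 7.458e+06 d.
K_eq = L / Σ(b_i/K_i) = 12.96 / 7.458e+06 = 1.738e-06 m/day.
Q = K_eq · A · (Δh/L) = 1.738e-06 × 2470 × (3.66/12.96) = 0.001212 m³/day.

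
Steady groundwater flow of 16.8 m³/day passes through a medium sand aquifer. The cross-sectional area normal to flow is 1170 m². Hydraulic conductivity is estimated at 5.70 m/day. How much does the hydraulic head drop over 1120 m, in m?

2.82

From Q = K·A·i, i = Q / (K·A) = 16.8 / (5.700 × 1170) = 0.002519.
Head loss Δh = i · L = 0.002519 × 1120 = 2.821 m.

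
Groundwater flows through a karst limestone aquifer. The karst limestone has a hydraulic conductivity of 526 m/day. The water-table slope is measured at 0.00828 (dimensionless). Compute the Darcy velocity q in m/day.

4.36

Hydraulic gradient i = 0.00828.
Specific discharge q = K · i = 526.0 × 0.008280 = 4.355 m/day.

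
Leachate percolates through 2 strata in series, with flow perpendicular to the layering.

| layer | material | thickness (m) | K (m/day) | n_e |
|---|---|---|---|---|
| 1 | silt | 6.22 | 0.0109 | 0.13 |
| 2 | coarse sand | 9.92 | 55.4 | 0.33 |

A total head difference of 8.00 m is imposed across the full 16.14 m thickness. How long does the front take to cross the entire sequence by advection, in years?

With flow normal to the layers, continuity requires the same specific discharge q through every layer.
Σ(b_i/K_i) = 6.22/0.0109 + 9.92/55.4 = 570.8 d.
q = Δh / Σ(b_i/K_i) = 8.00 / 570.8 = 0.01401 m/day.
In each layer the seepage velocity is v_i = q/n_i, so the layer transit time is t_i = b_i·n_i / q:
  layer 1 (silt): t_1 = 6.22 × 0.13 / 0.01401 = 57.70 d
  layer 2 (coarse sand): t_2 = 9.92 × 0.33 / 0.01401 = 233.6 d
Total t = Σ t_i = 291.3 days = 0.7975 years.

0.797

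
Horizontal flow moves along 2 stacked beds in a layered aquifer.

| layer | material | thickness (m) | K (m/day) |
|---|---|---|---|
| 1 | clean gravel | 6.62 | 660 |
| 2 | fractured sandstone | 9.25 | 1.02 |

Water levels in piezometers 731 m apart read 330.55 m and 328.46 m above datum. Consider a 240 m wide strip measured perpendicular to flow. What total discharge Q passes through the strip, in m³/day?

3000

Flow is parallel to layering, so each bed carries its own Darcy discharge and the transmissivities add.
Σ(K_i·b_i) = 660×6.62 + 1.02×9.25 = 4379 m²/day.
Hydraulic gradient i = (330.55 − 328.46) / 731 = 2.09 / 731 = 0.002859.
Q = Σ(K_i·b_i) · W · i = 4379 × 240 × 0.002859 = 3005 m³/day.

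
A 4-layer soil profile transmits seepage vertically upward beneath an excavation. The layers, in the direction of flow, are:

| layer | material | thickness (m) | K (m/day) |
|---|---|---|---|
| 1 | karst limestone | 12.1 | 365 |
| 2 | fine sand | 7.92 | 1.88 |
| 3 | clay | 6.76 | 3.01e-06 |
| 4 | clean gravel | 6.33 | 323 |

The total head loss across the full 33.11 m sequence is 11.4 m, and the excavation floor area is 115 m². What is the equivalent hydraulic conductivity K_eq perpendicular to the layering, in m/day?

1.47e-05

Flow is perpendicular to layering, so the layers act in series and the equivalent K is the thickness-weighted harmonic mean.
Total thickness L = 12.1 + 7.92 + 6.76 + 6.33 = 33.11 m.
Σ(b_i/K_i) = 12.1/365 + 7.92/1.88 + 6.76/3.01e-06 + 6.33/323 = 2.246e+06 d.
K_eq = L / Σ(b_i/K_i) = 33.11 / 2.246e+06 = 1.474e-05 m/day.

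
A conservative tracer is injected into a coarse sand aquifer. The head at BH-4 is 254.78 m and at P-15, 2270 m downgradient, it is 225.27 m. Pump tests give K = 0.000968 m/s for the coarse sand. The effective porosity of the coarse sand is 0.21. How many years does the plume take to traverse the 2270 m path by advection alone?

1.20

Convert K: 0.000968 m/s × 86400 = 83.64 m/day.
Hydraulic gradient i = (254.78 − 225.27) / 2270 = 29.51 / 2270 = 0.01300.
Darcy flux q = K · i = 83.64 × 0.01300 = 1.087 m/day.
Seepage velocity v = q / n_e = 1.087 / 0.21 = 5.177 m/day.
Travel time t = L / v = 2270 / 5.177 = 438.4 days = 1.200 years.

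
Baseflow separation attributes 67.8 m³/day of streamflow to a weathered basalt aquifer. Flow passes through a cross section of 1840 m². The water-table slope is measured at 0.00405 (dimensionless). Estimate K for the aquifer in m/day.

Hydraulic gradient i = 0.00405.
From Q = K·A·i, K = Q / (A·i) = 67.8 / (1840 × 0.004050) = 9.098 m/day.

9.10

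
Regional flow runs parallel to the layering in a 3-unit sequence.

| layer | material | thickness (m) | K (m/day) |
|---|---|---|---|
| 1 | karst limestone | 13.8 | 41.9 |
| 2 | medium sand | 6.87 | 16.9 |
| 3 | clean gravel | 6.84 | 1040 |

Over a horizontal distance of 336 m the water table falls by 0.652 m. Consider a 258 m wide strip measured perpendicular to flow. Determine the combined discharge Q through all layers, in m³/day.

3910

Flow is parallel to layering, so each bed carries its own Darcy discharge and the transmissivities add.
Σ(K_i·b_i) = 41.9×13.8 + 16.9×6.87 + 1040×6.84 = 7808 m²/day.
Hydraulic gradient i = Δh / L = 0.652 / 336 = 0.001940.
Q = Σ(K_i·b_i) · W · i = 7808 × 258 × 0.001940 = 3909 m³/day.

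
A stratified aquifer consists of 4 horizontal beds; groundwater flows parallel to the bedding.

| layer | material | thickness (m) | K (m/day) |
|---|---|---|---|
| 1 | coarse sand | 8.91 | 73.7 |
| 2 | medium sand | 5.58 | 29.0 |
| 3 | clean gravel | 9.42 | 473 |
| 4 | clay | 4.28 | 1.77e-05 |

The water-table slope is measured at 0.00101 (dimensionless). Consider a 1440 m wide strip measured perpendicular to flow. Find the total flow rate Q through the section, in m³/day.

Flow is parallel to layering, so each bed carries its own Darcy discharge and the transmissivities add.
Σ(K_i·b_i) = 73.7×8.91 + 29.0×5.58 + 473×9.42 + 1.77e-05×4.28 = 5274 m²/day.
Hydraulic gradient i = 0.00101.
Q = Σ(K_i·b_i) · W · i = 5274 × 1440 × 0.001010 = 7671 m³/day.

7670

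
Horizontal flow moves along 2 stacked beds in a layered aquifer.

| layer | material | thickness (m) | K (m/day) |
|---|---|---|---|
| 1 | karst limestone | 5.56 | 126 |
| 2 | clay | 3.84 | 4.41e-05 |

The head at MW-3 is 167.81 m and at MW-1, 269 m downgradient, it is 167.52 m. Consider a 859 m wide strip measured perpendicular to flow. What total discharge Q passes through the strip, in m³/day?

Flow is parallel to layering, so each bed carries its own Darcy discharge and the transmissivities add.
Σ(K_i·b_i) = 126×5.56 + 4.41e-05×3.84 = 700.6 m²/day.
Hydraulic gradient i = (167.81 − 167.52) / 269 = 0.29 / 269 = 0.001078.
Q = Σ(K_i·b_i) · W · i = 700.6 × 859 × 0.001078 = 648.8 m³/day.

649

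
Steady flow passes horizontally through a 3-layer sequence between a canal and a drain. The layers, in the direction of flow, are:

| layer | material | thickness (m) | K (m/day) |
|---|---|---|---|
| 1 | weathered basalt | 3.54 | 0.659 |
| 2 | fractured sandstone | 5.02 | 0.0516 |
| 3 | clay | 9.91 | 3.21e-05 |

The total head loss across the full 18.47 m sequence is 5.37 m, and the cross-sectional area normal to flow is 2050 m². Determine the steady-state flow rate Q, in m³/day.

Flow is perpendicular to layering, so the layers act in series and the equivalent K is the thickness-weighted harmonic mean.
Total thickness L = 3.54 + 5.02 + 9.91 = 18.47 m.
Σ(b_i/K_i) = 3.54/0.659 + 5.02/0.0516 + 9.91/3.21e-05 = 3.088e+05 d.
K_eq = L / Σ(b_i/K_i) = 18.47 / 3.088e+05 = 5.981e-05 m/day.
Q = K_eq · A · (Δh/L) = 5.981e-05 × 2050 × (5.37/18.47) = 0.03565 m³/day.

0.0356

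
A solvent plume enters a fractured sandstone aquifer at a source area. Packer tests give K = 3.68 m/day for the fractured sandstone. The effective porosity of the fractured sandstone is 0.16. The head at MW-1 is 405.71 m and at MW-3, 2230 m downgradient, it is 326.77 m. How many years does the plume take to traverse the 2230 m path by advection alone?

Hydraulic gradient i = (405.71 − 326.77) / 2230 = 78.94 / 2230 = 0.03540.
Darcy flux q = K · i = 3.680 × 0.03540 = 0.1303 m/day.
Seepage velocity v = q / n_e = 0.1303 / 0.16 = 0.8142 m/day.
Travel time t = L / v = 2230 / 0.8142 = 2739 days = 7.499 years.

7.50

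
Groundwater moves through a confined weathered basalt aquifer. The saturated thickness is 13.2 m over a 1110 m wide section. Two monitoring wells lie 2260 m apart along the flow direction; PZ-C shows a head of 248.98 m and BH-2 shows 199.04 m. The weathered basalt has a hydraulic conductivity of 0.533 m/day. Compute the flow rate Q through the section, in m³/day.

173

Cross-sectional area A = 1110 × 13.2 = 14652 m².
Hydraulic gradient i = (248.98 − 199.04) / 2260 = 49.94 / 2260 = 0.02210.
Darcy's law: Q = K · A · i = 0.5330 × 14652 × 0.02210 = 172.6 m³/day.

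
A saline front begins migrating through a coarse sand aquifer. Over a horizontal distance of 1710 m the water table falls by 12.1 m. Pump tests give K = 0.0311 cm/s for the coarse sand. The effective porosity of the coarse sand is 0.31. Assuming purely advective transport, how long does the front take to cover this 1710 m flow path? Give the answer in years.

7.63

Convert K: 0.0311 cm/s × 864 = 26.87 m/day.
Hydraulic gradient i = Δh / L = 12.1 / 1710 = 0.007076.
Darcy flux q = K · i = 26.87 × 0.007076 = 0.1901 m/day.
Seepage velocity v = q / n_e = 0.1901 / 0.31 = 0.6133 m/day.
Travel time t = L / v = 1710 / 0.6133 = 2788 days = 7.633 years.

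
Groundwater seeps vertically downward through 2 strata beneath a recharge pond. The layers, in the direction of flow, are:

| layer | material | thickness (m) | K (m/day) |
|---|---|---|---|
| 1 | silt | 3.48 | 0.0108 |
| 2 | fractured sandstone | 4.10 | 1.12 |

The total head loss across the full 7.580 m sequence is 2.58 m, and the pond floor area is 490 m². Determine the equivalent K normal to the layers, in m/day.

Flow is perpendicular to layering, so the layers act in series and the equivalent K is the thickness-weighted harmonic mean.
Total thickness L = 3.48 + 4.10 = 7.580 m.
Σ(b_i/K_i) = 3.48/0.0108 + 4.10/1.12 = 325.9 d.
K_eq = L / Σ(b_i/K_i) = 7.580 / 325.9 = 0.02326 m/day.

0.0233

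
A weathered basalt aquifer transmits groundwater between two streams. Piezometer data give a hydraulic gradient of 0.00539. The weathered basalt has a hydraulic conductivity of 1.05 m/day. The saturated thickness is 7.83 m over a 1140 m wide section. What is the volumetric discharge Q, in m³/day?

50.5

Cross-sectional area A = 1140 × 7.83 = 8926 m².
Hydraulic gradient i = 0.00539.
Darcy's law: Q = K · A · i = 1.050 × 8926 × 0.005390 = 50.52 m³/day.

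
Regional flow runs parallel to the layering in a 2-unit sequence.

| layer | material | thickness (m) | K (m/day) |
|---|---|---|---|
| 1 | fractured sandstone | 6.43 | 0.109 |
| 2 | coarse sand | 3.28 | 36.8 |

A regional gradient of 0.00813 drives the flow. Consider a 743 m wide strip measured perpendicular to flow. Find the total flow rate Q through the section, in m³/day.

Flow is parallel to layering, so each bed carries its own Darcy discharge and the transmissivities add.
Σ(K_i·b_i) = 0.109×6.43 + 36.8×3.28 = 121.4 m²/day.
Hydraulic gradient i = 0.00813.
Q = Σ(K_i·b_i) · W · i = 121.4 × 743 × 0.008130 = 733.4 m³/day.

733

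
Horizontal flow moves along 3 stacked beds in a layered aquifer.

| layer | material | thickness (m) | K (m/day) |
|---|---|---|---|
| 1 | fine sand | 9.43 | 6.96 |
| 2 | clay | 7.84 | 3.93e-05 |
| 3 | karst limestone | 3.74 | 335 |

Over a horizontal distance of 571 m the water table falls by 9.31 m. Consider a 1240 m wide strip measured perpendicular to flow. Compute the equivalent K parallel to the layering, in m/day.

62.8

Flow is parallel to layering, so each bed carries its own Darcy discharge and the transmissivities add.
Σ(K_i·b_i) = 6.96×9.43 + 3.93e-05×7.84 + 335×3.74 = 1319 m²/day.
Total thickness b = 21.01 m, so K_eq = Σ(K_i·b_i)/b = 62.76 m/day.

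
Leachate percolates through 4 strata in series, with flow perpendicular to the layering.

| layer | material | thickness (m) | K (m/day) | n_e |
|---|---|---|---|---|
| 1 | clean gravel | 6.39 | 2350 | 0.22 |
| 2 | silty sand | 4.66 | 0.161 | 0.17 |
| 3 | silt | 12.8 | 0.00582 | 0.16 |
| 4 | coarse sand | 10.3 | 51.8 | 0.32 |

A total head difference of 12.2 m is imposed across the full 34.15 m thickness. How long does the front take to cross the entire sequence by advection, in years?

3.77

With flow normal to the layers, continuity requires the same specific discharge q through every layer.
Σ(b_i/K_i) = 6.39/2350 + 4.66/0.161 + 12.8/0.00582 + 10.3/51.8 = 2228 d.
q = Δh / Σ(b_i/K_i) = 12.2 / 2228 = 0.005475 m/day.
In each layer the seepage velocity is v_i = q/n_i, so the layer transit time is t_i = b_i·n_i / q:
  layer 1 (clean gravel): t_1 = 6.39 × 0.22 / 0.005475 = 256.8 d
  layer 2 (silty sand): t_2 = 4.66 × 0.17 / 0.005475 = 144.7 d
  layer 3 (silt): t_3 = 12.8 × 0.16 / 0.005475 = 374.1 d
  layer 4 (coarse sand): t_4 = 10.3 × 0.32 / 0.005475 = 602.0 d
Total t = Σ t_i = 1378 days = 3.772 years.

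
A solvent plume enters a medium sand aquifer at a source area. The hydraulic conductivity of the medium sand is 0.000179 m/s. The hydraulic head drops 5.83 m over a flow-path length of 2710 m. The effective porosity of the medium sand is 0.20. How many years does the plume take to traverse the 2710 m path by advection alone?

Convert K: 0.000179 m/s × 86400 = 15.47 m/day.
Hydraulic gradient i = Δh / L = 5.83 / 2710 = 0.002151.
Darcy flux q = K · i = 15.47 × 0.002151 = 0.03327 m/day.
Seepage velocity v = q / n_e = 0.03327 / 0.20 = 0.1664 m/day.
Travel time t = L / v = 2710 / 0.1664 = 16290 days = 44.60 years.

44.6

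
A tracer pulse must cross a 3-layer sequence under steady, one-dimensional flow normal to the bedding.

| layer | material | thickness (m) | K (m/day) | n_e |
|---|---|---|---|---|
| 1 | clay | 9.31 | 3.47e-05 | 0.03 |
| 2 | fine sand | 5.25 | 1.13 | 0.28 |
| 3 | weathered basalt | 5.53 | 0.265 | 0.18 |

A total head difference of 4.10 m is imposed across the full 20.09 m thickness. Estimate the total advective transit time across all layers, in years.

With flow normal to the layers, continuity requires the same specific discharge q through every layer.
Σ(b_i/K_i) = 9.31/3.47e-05 + 5.25/1.13 + 5.53/0.265 = 2.683e+05 d.
q = Δh / Σ(b_i/K_i) = 4.10 / 2.683e+05 = 1.528e-05 m/day.
In each layer the seepage velocity is v_i = q/n_i, so the layer transit time is t_i = b_i·n_i / q:
  layer 1 (clay): t_1 = 9.31 × 0.03 / 1.528e-05 = 18279 d
  layer 2 (fine sand): t_2 = 5.25 × 0.28 / 1.528e-05 = 96204 d
  layer 3 (weathered basalt): t_3 = 5.53 × 0.18 / 1.528e-05 = 65144 d
Total t = Σ t_i = 1.796e+05 days = 491.8 years.

492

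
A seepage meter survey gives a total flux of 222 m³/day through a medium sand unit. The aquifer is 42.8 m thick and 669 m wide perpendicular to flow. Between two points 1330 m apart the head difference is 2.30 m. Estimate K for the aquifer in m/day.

4.48

Cross-sectional area A = 669 × 42.8 = 28633 m².
Hydraulic gradient i = Δh / L = 2.30 / 1330 = 0.001729.
From Q = K·A·i, K = Q / (A·i) = 222 / (28633 × 0.001729) = 4.483 m/day.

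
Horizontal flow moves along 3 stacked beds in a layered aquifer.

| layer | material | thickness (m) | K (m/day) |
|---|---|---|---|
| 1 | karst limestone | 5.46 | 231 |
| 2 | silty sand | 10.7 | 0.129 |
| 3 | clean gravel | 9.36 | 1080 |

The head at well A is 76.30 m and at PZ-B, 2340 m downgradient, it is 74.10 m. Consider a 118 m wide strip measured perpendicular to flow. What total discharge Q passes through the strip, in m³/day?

Flow is parallel to layering, so each bed carries its own Darcy discharge and the transmissivities add.
Σ(K_i·b_i) = 231×5.46 + 0.129×10.7 + 1080×9.36 = 11371 m²/day.
Hydraulic gradient i = (76.30 − 74.10) / 2340 = 2.2 / 2340 = 0.0009402.
Q = Σ(K_i·b_i) · W · i = 11371 × 118 × 0.0009402 = 1262 m³/day.

1260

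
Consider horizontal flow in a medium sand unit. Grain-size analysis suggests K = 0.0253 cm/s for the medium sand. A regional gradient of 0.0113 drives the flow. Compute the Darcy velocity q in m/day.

Convert K: 0.0253 cm/s × 864 = 21.86 m/day.
Hydraulic gradient i = 0.0113.
Specific discharge q = K · i = 21.86 × 0.01130 = 0.2470 m/day.

0.247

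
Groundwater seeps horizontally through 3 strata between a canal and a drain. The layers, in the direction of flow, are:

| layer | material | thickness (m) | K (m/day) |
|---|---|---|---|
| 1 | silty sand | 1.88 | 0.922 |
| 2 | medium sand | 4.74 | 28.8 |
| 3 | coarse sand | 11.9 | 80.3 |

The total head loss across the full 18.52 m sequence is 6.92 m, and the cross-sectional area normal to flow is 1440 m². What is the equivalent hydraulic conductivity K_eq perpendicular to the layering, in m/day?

Flow is perpendicular to layering, so the layers act in series and the equivalent K is the thickness-weighted harmonic mean.
Total thickness L = 1.88 + 4.74 + 11.9 = 18.52 m.
Σ(b_i/K_i) = 1.88/0.922 + 4.74/28.8 + 11.9/80.3 = 2.352 d.
K_eq = L / Σ(b_i/K_i) = 18.52 / 2.352 = 7.875 m/day.

7.87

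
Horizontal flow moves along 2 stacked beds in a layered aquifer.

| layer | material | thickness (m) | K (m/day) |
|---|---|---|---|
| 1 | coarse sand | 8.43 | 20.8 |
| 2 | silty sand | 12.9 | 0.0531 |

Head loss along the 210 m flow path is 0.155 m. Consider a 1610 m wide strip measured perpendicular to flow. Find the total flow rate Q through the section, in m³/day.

209

Flow is parallel to layering, so each bed carries its own Darcy discharge and the transmissivities add.
Σ(K_i·b_i) = 20.8×8.43 + 0.0531×12.9 = 176.0 m²/day.
Hydraulic gradient i = Δh / L = 0.155 / 210 = 0.0007381.
Q = Σ(K_i·b_i) · W · i = 176.0 × 1610 × 0.0007381 = 209.2 m³/day.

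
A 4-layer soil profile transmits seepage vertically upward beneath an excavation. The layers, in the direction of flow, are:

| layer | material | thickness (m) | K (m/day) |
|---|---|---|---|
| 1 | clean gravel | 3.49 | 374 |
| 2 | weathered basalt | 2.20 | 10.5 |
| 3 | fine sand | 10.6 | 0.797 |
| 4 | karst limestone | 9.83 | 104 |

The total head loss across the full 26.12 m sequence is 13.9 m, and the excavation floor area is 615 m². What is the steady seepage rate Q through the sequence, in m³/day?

Flow is perpendicular to layering, so the layers act in series and the equivalent K is the thickness-weighted harmonic mean.
Total thickness L = 3.49 + 2.20 + 10.6 + 9.83 = 26.12 m.
Σ(b_i/K_i) = 3.49/374 + 2.20/10.5 + 10.6/0.797 + 9.83/104 = 13.61 d.
K_eq = L / Σ(b_i/K_i) = 26.12 / 13.61 = 1.919 m/day.
Q = K_eq · A · (Δh/L) = 1.919 × 615 × (13.9/26.12) = 628.0 m³/day.

628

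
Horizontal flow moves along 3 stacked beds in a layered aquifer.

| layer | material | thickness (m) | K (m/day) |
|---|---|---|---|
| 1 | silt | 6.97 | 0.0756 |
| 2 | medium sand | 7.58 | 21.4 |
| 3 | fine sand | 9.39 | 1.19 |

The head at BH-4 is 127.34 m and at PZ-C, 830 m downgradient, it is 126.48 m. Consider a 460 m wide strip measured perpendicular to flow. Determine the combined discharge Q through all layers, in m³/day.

82.9

Flow is parallel to layering, so each bed carries its own Darcy discharge and the transmissivities add.
Σ(K_i·b_i) = 0.0756×6.97 + 21.4×7.58 + 1.19×9.39 = 173.9 m²/day.
Hydraulic gradient i = (127.34 − 126.48) / 830 = 0.86 / 830 = 0.001036.
Q = Σ(K_i·b_i) · W · i = 173.9 × 460 × 0.001036 = 82.89 m³/day.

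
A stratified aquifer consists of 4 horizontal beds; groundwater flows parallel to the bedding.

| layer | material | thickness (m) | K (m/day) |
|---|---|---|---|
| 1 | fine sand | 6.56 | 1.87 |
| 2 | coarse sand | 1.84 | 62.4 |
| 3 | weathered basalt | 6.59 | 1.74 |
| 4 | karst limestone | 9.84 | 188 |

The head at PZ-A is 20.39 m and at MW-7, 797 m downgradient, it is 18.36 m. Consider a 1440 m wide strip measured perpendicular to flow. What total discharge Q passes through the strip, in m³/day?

Flow is parallel to layering, so each bed carries its own Darcy discharge and the transmissivities add.
Σ(K_i·b_i) = 1.87×6.56 + 62.4×1.84 + 1.74×6.59 + 188×9.84 = 1988 m²/day.
Hydraulic gradient i = (20.39 − 18.36) / 797 = 2.03 / 797 = 0.002547.
Q = Σ(K_i·b_i) · W · i = 1988 × 1440 × 0.002547 = 7293 m³/day.

7290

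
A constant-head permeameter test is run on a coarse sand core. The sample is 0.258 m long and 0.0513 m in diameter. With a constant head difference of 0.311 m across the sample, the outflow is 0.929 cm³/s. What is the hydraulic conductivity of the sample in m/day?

32.2

Cross-sectional area A = π·(d/2)² = π × (0.0513/2)² = 0.002067 m².
Convert discharge: 0.929 cm³/s = 9.290e-07 m³/s.
Darcy's law rearranged: K = Q·L / (A·Δh) = 9.290e-07 × 0.258 / (0.002067 × 0.311) = 0.0003729 m/s = 32.22 m/day.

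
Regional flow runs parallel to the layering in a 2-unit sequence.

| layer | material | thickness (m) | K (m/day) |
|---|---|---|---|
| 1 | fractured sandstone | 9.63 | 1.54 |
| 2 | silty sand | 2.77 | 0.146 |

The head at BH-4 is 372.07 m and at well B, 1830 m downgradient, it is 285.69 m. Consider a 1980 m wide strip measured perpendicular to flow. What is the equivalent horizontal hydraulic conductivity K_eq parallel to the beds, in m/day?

Flow is parallel to layering, so each bed carries its own Darcy discharge and the transmissivities add.
Σ(K_i·b_i) = 1.54×9.63 + 0.146×2.77 = 15.23 m²/day.
Total thickness b = 12.40 m, so K_eq = Σ(K_i·b_i)/b = 1.229 m/day.

1.23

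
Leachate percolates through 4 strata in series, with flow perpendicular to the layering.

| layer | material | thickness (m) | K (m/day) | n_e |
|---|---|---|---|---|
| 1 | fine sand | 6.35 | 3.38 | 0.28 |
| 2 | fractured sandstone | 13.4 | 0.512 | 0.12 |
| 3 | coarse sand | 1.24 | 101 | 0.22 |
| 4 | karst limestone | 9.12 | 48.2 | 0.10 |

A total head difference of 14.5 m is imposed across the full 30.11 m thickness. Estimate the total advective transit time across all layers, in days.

With flow normal to the layers, continuity requires the same specific discharge q through every layer.
Σ(b_i/K_i) = 6.35/3.38 + 13.4/0.512 + 1.24/101 + 9.12/48.2 = 28.25 d.
q = Δh / Σ(b_i/K_i) = 14.5 / 28.25 = 0.5132 m/day.
In each layer the seepage velocity is v_i = q/n_i, so the layer transit time is t_i = b_i·n_i / q:
  layer 1 (fine sand): t_1 = 6.35 × 0.28 / 0.5132 = 3.464 d
  layer 2 (fractured sandstone): t_2 = 13.4 × 0.12 / 0.5132 = 3.133 d
  layer 3 (coarse sand): t_3 = 1.24 × 0.22 / 0.5132 = 0.5315 d
  layer 4 (karst limestone): t_4 = 9.12 × 0.10 / 0.5132 = 1.777 d
Total t = Σ t_i = 8.906 days.

8.91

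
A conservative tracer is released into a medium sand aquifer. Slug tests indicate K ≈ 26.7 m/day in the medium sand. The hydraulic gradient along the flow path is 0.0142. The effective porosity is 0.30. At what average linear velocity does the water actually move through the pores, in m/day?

1.26

Hydraulic gradient i = 0.0142.
Darcy flux q = K · i = 26.70 × 0.01420 = 0.3791 m/day.
Seepage velocity v = q / n_e = 0.3791 / 0.30 = 1.264 m/day.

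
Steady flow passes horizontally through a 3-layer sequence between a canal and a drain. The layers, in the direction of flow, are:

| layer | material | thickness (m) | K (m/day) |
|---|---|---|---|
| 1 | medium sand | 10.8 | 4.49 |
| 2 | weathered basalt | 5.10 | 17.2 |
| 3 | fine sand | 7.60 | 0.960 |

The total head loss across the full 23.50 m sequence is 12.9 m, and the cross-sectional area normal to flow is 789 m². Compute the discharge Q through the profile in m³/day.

Flow is perpendicular to layering, so the layers act in series and the equivalent K is the thickness-weighted harmonic mean.
Total thickness L = 10.8 + 5.10 + 7.60 = 23.50 m.
Σ(b_i/K_i) = 10.8/4.49 + 5.10/17.2 + 7.60/0.960 = 10.62 d.
K_eq = L / Σ(b_i/K_i) = 23.50 / 10.62 = 2.213 m/day.
Q = K_eq · A · (Δh/L) = 2.213 × 789 × (12.9/23.50) = 958.5 m³/day.

959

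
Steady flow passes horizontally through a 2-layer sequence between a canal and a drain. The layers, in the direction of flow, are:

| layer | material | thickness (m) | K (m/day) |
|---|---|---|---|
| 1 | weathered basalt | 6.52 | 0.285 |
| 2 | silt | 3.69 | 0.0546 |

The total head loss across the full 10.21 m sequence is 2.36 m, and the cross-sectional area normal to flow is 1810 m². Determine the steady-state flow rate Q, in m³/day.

Flow is perpendicular to layering, so the layers act in series and the equivalent K is the thickness-weighted harmonic mean.
Total thickness L = 6.52 + 3.69 = 10.21 m.
Σ(b_i/K_i) = 6.52/0.285 + 3.69/0.0546 = 90.46 d.
K_eq = L / Σ(b_i/K_i) = 10.21 / 90.46 = 0.1129 m/day.
Q = K_eq · A · (Δh/L) = 0.1129 × 1810 × (2.36/10.21) = 47.22 m³/day.

47.2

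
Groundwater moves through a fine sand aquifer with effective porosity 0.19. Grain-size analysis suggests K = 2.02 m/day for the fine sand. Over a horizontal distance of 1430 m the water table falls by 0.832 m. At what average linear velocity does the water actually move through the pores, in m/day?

Hydraulic gradient i = Δh / L = 0.832 / 1430 = 0.0005818.
Darcy flux q = K · i = 2.020 × 0.0005818 = 0.001175 m/day.
Seepage velocity v = q / n_e = 0.001175 / 0.19 = 0.006186 m/day.

0.00619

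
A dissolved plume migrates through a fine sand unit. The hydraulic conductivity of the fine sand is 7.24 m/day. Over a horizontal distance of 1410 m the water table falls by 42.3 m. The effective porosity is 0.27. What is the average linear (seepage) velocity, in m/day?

Hydraulic gradient i = Δh / L = 42.3 / 1410 = 0.03000.
Darcy flux q = K · i = 7.240 × 0.03000 = 0.2172 m/day.
Seepage velocity v = q / n_e = 0.2172 / 0.27 = 0.8044 m/day.

0.804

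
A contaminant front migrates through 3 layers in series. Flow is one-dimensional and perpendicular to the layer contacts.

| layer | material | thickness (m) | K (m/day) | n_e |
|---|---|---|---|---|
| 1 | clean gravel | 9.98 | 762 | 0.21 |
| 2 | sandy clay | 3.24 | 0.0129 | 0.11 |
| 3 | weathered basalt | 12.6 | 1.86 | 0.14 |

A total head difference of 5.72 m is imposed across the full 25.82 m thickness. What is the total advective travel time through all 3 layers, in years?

0.521

With flow normal to the layers, continuity requires the same specific discharge q through every layer.
Σ(b_i/K_i) = 9.98/762 + 3.24/0.0129 + 12.6/1.86 = 258.0 d.
q = Δh / Σ(b_i/K_i) = 5.72 / 258.0 = 0.02217 m/day.
In each layer the seepage velocity is v_i = q/n_i, so the layer transit time is t_i = b_i·n_i / q:
  layer 1 (clean gravel): t_1 = 9.98 × 0.21 / 0.02217 = 94.51 d
  layer 2 (sandy clay): t_2 = 3.24 × 0.11 / 0.02217 = 16.07 d
  layer 3 (weathered basalt): t_3 = 12.6 × 0.14 / 0.02217 = 79.55 d
Total t = Σ t_i = 190.1 days = 0.5206 years.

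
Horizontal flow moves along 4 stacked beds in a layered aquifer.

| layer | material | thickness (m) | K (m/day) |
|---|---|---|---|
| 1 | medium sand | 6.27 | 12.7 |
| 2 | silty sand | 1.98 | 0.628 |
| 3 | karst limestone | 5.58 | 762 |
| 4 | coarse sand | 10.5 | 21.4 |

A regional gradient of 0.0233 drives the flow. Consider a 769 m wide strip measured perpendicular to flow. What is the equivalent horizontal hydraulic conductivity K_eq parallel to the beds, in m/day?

187

Flow is parallel to layering, so each bed carries its own Darcy discharge and the transmissivities add.
Σ(K_i·b_i) = 12.7×6.27 + 0.628×1.98 + 762×5.58 + 21.4×10.5 = 4558 m²/day.
Total thickness b = 24.33 m, so K_eq = Σ(K_i·b_i)/b = 187.3 m/day.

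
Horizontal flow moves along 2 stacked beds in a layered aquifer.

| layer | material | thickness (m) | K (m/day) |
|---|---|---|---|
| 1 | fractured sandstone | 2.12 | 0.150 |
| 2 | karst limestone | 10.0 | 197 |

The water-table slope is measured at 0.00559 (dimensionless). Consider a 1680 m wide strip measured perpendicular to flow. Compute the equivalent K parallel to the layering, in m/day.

163

Flow is parallel to layering, so each bed carries its own Darcy discharge and the transmissivities add.
Σ(K_i·b_i) = 0.150×2.12 + 197×10.0 = 1970 m²/day.
Total thickness b = 12.12 m, so K_eq = Σ(K_i·b_i)/b = 162.6 m/day.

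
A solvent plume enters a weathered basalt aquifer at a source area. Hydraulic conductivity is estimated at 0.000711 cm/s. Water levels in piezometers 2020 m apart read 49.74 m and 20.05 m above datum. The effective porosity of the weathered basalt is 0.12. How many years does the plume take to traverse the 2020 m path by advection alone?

73.5

Convert K: 0.000711 cm/s × 864 = 0.6143 m/day.
Hydraulic gradient i = (49.74 − 20.05) / 2020 = 29.69 / 2020 = 0.01470.
Darcy flux q = K · i = 0.6143 × 0.01470 = 0.009029 m/day.
Seepage velocity v = q / n_e = 0.009029 / 0.12 = 0.07524 m/day.
Travel time t = L / v = 2020 / 0.07524 = 26847 days = 73.50 years.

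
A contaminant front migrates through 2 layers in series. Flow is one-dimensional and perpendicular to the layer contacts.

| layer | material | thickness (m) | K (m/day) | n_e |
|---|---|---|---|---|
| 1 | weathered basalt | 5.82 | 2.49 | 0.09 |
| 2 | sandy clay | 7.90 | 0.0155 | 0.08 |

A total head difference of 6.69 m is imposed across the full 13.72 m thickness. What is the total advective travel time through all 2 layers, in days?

With flow normal to the layers, continuity requires the same specific discharge q through every layer.
Σ(b_i/K_i) = 5.82/2.49 + 7.90/0.0155 = 512.0 d.
q = Δh / Σ(b_i/K_i) = 6.69 / 512.0 = 0.01307 m/day.
In each layer the seepage velocity is v_i = q/n_i, so the layer transit time is t_i = b_i·n_i / q:
  layer 1 (weathered basalt): t_1 = 5.82 × 0.09 / 0.01307 = 40.09 d
  layer 2 (sandy clay): t_2 = 7.90 × 0.08 / 0.01307 = 48.37 d
Total t = Σ t_i = 88.46 days.

88.5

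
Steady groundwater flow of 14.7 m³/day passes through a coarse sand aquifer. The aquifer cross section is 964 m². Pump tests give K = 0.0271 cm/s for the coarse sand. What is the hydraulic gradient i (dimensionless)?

0.000651

Convert K: 0.0271 cm/s × 864 = 23.41 m/day.
From Q = K·A·i, i = Q / (K·A) = 14.7 / (23.41 × 964.0) = 0.0006513.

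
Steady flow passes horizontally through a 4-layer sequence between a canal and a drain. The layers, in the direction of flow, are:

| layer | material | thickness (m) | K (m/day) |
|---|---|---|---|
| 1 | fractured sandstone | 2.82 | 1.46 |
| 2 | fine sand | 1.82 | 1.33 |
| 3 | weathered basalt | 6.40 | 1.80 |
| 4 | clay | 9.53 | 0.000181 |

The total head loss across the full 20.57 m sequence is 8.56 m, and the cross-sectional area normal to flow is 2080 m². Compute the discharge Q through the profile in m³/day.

0.338

Flow is perpendicular to layering, so the layers act in series and the equivalent K is the thickness-weighted harmonic mean.
Total thickness L = 2.82 + 1.82 + 6.40 + 9.53 = 20.57 m.
Σ(b_i/K_i) = 2.82/1.46 + 1.82/1.33 + 6.40/1.80 + 9.53/0.000181 = 52659 d.
K_eq = L / Σ(b_i/K_i) = 20.57 / 52659 = 0.0003906 m/day.
Q = K_eq · A · (Δh/L) = 0.0003906 × 2080 × (8.56/20.57) = 0.3381 m³/day.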